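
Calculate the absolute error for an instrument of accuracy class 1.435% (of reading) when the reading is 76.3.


Absolute error = (accuracy% / 100) * reading.
Error = (1.435 / 100) * 76.3
Error = 0.01435 * 76.3
Error = 1.0949

1.0949


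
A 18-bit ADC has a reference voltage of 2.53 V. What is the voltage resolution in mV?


The resolution (LSB) of an ADC is Vref / 2^n.
LSB = 2.53 / 2^18
LSB = 2.53 / 262144
LSB = 9.65e-06 V = 0.00965118 mV

0.00965118 mV


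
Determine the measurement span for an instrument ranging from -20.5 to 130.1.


Span = upper range - lower range.
Span = 130.1 - (-20.5)
Span = 150.6

150.6


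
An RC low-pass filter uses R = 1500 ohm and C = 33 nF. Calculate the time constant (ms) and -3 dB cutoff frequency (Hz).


Time constant: tau = R * C.
tau = 1500 * 3.30e-08 = 4.95e-05 s
tau = 0.0495 ms
Cutoff frequency: fc = 1 / (2*pi*R*C).
fc = 1 / (2*pi*4.95e-05) = 3215.25 Hz

tau = 0.0495 ms, fc = 3215.25 Hz


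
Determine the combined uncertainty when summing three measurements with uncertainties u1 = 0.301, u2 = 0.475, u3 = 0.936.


For a sum of independent quantities, uc = sqrt(u1^2 + u2^2 + u3^2).
uc = sqrt(0.301^2 + 0.475^2 + 0.936^2)
uc = sqrt(0.090601 + 0.225625 + 0.876096)
uc = 1.0919

1.0919


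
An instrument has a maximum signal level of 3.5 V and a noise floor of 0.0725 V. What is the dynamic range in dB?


Dynamic range = 20 * log10(Vmax / Vnoise).
DR = 20 * log10(3.5 / 0.0725)
DR = 20 * log10(48.28)
DR = 33.67 dB

33.67 dB


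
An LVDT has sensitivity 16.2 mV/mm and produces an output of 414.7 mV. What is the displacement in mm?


Displacement = Vout / sensitivity.
d = 414.7 / 16.2
d = 25.599 mm

25.599 mm


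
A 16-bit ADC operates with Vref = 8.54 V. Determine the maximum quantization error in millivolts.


The maximum quantization error is +/- LSB/2.
LSB = Vref / 2^n = 8.54 / 65536 = 0.00013031 V
Max error = LSB / 2 = 0.00013031 / 2 = 6.516e-05 V
Max error = 0.0652 mV

0.0652 mV


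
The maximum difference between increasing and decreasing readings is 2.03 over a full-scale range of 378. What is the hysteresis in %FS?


Hysteresis = (max difference / full scale) * 100%.
H = (2.03 / 378) * 100
H = 0.537 %FS

0.537 %FS


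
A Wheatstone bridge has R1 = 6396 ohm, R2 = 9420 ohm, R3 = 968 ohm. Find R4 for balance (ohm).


At balance: R1*R4 = R2*R3, so R4 = R2*R3/R1.
R4 = 9420 * 968 / 6396
R4 = 9118560 / 6396
R4 = 1425.67 ohm

1425.67 ohm


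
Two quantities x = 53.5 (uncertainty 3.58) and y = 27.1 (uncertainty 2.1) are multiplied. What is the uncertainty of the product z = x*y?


For a product z = x*y, the relative uncertainty is:
uz/z = sqrt((ux/x)^2 + (uy/y)^2)
Relative uncertainties: ux/x = 3.58/53.5 = 0.066916
uy/y = 2.1/27.1 = 0.077491
z = 53.5 * 27.1 = 1449.9
uz = 1449.9 * sqrt(0.066916^2 + 0.077491^2) = 148.442

148.442


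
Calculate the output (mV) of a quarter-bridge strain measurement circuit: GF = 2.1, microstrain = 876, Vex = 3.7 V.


Quarter bridge output: Vout = (GF * epsilon * Vex) / 4.
Vout = (2.1 * 876e-6 * 3.7) / 4
Vout = 0.00680652 / 4 V
Vout = 0.00170163 V = 1.7016 mV

1.7016 mV


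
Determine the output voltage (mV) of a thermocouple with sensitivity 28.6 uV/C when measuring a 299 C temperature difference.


The thermocouple output V = sensitivity * dT.
V = 28.6 uV/C * 299 C
V = 8551.4 uV
V = 8.551 mV

8.551 mV


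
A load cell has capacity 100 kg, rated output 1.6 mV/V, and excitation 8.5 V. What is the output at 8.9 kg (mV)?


Vout = rated_output * Vex * (load / capacity).
Vout = 1.6 * 8.5 * (8.9 / 100)
Vout = 1.6 * 8.5 * 0.089
Vout = 1.21 mV

1.21 mV


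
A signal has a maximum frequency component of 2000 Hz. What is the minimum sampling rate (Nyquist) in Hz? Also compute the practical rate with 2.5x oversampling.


By Nyquist theorem, fs_min = 2 * fmax.
fs_min = 2 * 2000 = 4000 Hz
Practical rate = 2.5 * fs_min = 2.5 * 4000 = 10000 Hz

fs_min = 4000 Hz, fs_practical = 10000 Hz


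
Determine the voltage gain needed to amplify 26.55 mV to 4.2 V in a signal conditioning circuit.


Gain = Vout / Vin (converting to same units).
G = 4.2 V / 26.55 mV
G = 4200.0 mV / 26.55 mV
G = 158.19

158.19


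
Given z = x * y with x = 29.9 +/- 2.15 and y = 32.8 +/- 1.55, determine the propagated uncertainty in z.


For a product z = x*y, the relative uncertainty is:
uz/z = sqrt((ux/x)^2 + (uy/y)^2)
Relative uncertainties: ux/x = 2.15/29.9 = 0.071906
uy/y = 1.55/32.8 = 0.047256
z = 29.9 * 32.8 = 980.7
uz = 980.7 * sqrt(0.071906^2 + 0.047256^2) = 84.386

84.386


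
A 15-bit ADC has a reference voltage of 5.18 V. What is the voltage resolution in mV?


The resolution (LSB) of an ADC is Vref / 2^n.
LSB = 5.18 / 2^15
LSB = 5.18 / 32768
LSB = 0.00015808 V = 0.15808105 mV

0.15808105 mV


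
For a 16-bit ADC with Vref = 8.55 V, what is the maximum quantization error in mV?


The maximum quantization error is +/- LSB/2.
LSB = Vref / 2^n = 8.55 / 65536 = 0.00013046 V
Max error = LSB / 2 = 0.00013046 / 2 = 6.523e-05 V
Max error = 0.0652 mV

0.0652 mV


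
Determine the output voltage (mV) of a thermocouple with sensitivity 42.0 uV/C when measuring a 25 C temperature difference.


The thermocouple output V = sensitivity * dT.
V = 42.0 uV/C * 25 C
V = 1050.0 uV
V = 1.05 mV

1.05 mV


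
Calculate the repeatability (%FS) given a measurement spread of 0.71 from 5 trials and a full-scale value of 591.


Repeatability = (spread / full scale) * 100%.
R = (0.71 / 591) * 100
R = 0.12 %FS

0.12 %FS


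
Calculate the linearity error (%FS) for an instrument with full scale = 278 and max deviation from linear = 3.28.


Linearity error = (max deviation / full scale) * 100%.
Linearity = (3.28 / 278) * 100
Linearity = 1.18 %FS

1.18 %FS


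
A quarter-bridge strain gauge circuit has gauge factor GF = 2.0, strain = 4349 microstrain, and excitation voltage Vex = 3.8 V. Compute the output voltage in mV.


Quarter bridge output: Vout = (GF * epsilon * Vex) / 4.
Vout = (2.0 * 4349e-6 * 3.8) / 4
Vout = 0.0330524 / 4 V
Vout = 0.0082631 V = 8.2631 mV

8.2631 mV


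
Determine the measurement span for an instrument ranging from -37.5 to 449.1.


Span = upper range - lower range.
Span = 449.1 - (-37.5)
Span = 486.6

486.6


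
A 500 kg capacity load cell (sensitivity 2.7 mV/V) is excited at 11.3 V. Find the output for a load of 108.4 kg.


Vout = rated_output * Vex * (load / capacity).
Vout = 2.7 * 11.3 * (108.4 / 500)
Vout = 2.7 * 11.3 * 0.2168
Vout = 6.615 mV

6.615 mV


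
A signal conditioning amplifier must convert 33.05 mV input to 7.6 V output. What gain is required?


Gain = Vout / Vin (converting to same units).
G = 7.6 V / 33.05 mV
G = 7600.0 mV / 33.05 mV
G = 229.95

229.95


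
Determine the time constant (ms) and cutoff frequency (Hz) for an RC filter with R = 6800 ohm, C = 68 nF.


Time constant: tau = R * C.
tau = 6800 * 6.80e-08 = 0.0004624 s
tau = 0.4624 ms
Cutoff frequency: fc = 1 / (2*pi*R*C).
fc = 1 / (2*pi*0.0004624) = 344.19 Hz

tau = 0.4624 ms, fc = 344.19 Hz


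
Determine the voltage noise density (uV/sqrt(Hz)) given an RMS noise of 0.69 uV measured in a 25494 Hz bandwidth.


Noise spectral density = Vrms / sqrt(BW).
NSD = 0.69 / sqrt(25494)
NSD = 0.69 / 159.6684
NSD = 0.0043 uV/sqrt(Hz)

0.0043 uV/sqrt(Hz)


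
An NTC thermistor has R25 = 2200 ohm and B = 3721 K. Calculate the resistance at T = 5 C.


NTC thermistor equation: Rt = R25 * exp(B * (1/T - 1/T25)).
T in Kelvin: 278.15 K, T25 = 298.15 K
1/T - 1/T25 = 1/278.15 - 1/298.15 = 0.00024117
B * (1/T - 1/T25) = 3721 * 0.00024117 = 0.8974
Rt = 2200 * exp(0.8974) = 5397.0 ohm

5397.0 ohm


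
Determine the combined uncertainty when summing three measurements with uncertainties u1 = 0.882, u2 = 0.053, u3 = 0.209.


For a sum of independent quantities, uc = sqrt(u1^2 + u2^2 + u3^2).
uc = sqrt(0.882^2 + 0.053^2 + 0.209^2)
uc = sqrt(0.777924 + 0.002809 + 0.043681)
uc = 0.908

0.908


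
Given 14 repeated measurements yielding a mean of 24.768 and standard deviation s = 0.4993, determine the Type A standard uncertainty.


The standard uncertainty for Type A evaluation is u = s / sqrt(n).
u = 0.4993 / sqrt(14)
u = 0.4993 / 3.7417
u = 0.1334

0.1334


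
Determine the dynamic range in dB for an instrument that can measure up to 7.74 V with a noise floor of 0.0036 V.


Dynamic range = 20 * log10(Vmax / Vnoise).
DR = 20 * log10(7.74 / 0.0036)
DR = 20 * log10(2150.0)
DR = 66.65 dB

66.65 dB


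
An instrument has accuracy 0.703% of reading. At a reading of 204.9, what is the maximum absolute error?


Absolute error = (accuracy% / 100) * reading.
Error = (0.703 / 100) * 204.9
Error = 0.00703 * 204.9
Error = 1.4404

1.4404


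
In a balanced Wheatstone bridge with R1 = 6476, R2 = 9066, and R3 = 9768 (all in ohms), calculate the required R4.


At balance: R1*R4 = R2*R3, so R4 = R2*R3/R1.
R4 = 9066 * 9768 / 6476
R4 = 88556688 / 6476
R4 = 13674.6 ohm

13674.6 ohm


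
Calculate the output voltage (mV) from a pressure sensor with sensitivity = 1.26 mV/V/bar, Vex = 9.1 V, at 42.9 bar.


Output = sensitivity * Vex * P.
Vout = 1.26 * 9.1 * 42.9
Vout = 11.466 * 42.9
Vout = 491.89 mV

491.89 mV


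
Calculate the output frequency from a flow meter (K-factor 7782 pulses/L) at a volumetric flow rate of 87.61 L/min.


Frequency = K * Q / 60 (converting L/min to L/s).
f = 7782 * 87.61 / 60
f = 681781.02 / 60
f = 11363.02 Hz

11363.02 Hz


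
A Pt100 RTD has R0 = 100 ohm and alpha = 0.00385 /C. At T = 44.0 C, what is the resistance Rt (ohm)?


The RTD equation: Rt = R0 * (1 + alpha * T).
Rt = 100 * (1 + 0.00385 * 44.0)
Rt = 100 * (1 + 0.1694)
Rt = 100 * 1.1694
Rt = 116.94 ohm

116.94 ohm


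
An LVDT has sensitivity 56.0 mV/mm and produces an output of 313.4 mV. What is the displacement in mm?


Displacement = Vout / sensitivity.
d = 313.4 / 56.0
d = 5.596 mm

5.596 mm


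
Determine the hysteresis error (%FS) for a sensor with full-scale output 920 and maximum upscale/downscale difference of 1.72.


Hysteresis = (max difference / full scale) * 100%.
H = (1.72 / 920) * 100
H = 0.187 %FS

0.187 %FS


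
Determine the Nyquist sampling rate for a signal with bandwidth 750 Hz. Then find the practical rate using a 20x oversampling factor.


By Nyquist theorem, fs_min = 2 * fmax.
fs_min = 2 * 750 = 1500 Hz
Practical rate = 20 * fs_min = 20 * 1500 = 30000 Hz

fs_min = 1500 Hz, fs_practical = 30000 Hz


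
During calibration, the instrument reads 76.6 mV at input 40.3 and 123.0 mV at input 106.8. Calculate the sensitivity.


Sensitivity = (y2 - y1) / (x2 - x1).
S = (123.0 - 76.6) / (106.8 - 40.3)
S = 46.4 / 66.5
S = 0.6977 mV/unit

0.6977 mV/unit


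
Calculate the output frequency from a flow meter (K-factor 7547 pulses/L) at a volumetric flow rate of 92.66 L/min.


Frequency = K * Q / 60 (converting L/min to L/s).
f = 7547 * 92.66 / 60
f = 699305.02 / 60
f = 11655.08 Hz

11655.08 Hz


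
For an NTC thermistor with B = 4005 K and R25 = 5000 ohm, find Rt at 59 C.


NTC thermistor equation: Rt = R25 * exp(B * (1/T - 1/T25)).
T in Kelvin: 332.15 K, T25 = 298.15 K
1/T - 1/T25 = 1/332.15 - 1/298.15 = -0.00034333
B * (1/T - 1/T25) = 4005 * -0.00034333 = -1.375
Rt = 5000 * exp(-1.375) = 1264.2 ohm

1264.2 ohm


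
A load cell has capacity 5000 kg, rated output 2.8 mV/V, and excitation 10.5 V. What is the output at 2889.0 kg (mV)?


Vout = rated_output * Vex * (load / capacity).
Vout = 2.8 * 10.5 * (2889.0 / 5000)
Vout = 2.8 * 10.5 * 0.5778
Vout = 16.987 mV

16.987 mV


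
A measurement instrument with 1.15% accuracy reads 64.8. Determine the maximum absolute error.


Absolute error = (accuracy% / 100) * reading.
Error = (1.15 / 100) * 64.8
Error = 0.0115 * 64.8
Error = 0.7452

0.7452


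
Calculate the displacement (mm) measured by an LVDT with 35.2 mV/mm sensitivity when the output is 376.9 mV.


Displacement = Vout / sensitivity.
d = 376.9 / 35.2
d = 10.707 mm

10.707 mm


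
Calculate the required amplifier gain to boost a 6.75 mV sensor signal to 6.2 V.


Gain = Vout / Vin (converting to same units).
G = 6.2 V / 6.75 mV
G = 6200.0 mV / 6.75 mV
G = 918.52

918.52


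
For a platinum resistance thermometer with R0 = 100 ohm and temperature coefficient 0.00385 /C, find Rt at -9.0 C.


The RTD equation: Rt = R0 * (1 + alpha * T).
Rt = 100 * (1 + 0.00385 * -9.0)
Rt = 100 * (1 + -0.03465)
Rt = 100 * 0.96535
Rt = 96.535 ohm

96.535 ohm


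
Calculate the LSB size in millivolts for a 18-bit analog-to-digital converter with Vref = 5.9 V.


The resolution (LSB) of an ADC is Vref / 2^n.
LSB = 5.9 / 2^18
LSB = 5.9 / 262144
LSB = 2.251e-05 V = 0.02250671 mV

0.02250671 mV


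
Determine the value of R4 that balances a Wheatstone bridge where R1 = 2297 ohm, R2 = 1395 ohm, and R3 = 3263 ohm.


At balance: R1*R4 = R2*R3, so R4 = R2*R3/R1.
R4 = 1395 * 3263 / 2297
R4 = 4551885 / 2297
R4 = 1981.67 ohm

1981.67 ohm


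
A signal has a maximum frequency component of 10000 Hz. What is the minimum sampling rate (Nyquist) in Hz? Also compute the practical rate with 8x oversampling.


By Nyquist theorem, fs_min = 2 * fmax.
fs_min = 2 * 10000 = 20000 Hz
Practical rate = 8 * fs_min = 8 * 20000 = 160000 Hz

fs_min = 20000 Hz, fs_practical = 160000 Hz


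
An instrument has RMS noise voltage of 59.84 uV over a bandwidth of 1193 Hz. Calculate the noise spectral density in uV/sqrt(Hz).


Noise spectral density = Vrms / sqrt(BW).
NSD = 59.84 / sqrt(1193)
NSD = 59.84 / 34.5398
NSD = 1.7325 uV/sqrt(Hz)

1.7325 uV/sqrt(Hz)


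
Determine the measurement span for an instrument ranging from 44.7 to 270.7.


Span = upper range - lower range.
Span = 270.7 - (44.7)
Span = 226.0

226.0


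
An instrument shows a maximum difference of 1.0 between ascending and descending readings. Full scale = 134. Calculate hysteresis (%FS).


Hysteresis = (max difference / full scale) * 100%.
H = (1.0 / 134) * 100
H = 0.746 %FS

0.746 %FS


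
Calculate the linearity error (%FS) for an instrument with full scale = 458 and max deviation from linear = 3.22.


Linearity error = (max deviation / full scale) * 100%.
Linearity = (3.22 / 458) * 100
Linearity = 0.703 %FS

0.703 %FS


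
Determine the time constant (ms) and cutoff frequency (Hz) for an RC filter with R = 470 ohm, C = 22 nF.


Time constant: tau = R * C.
tau = 470 * 2.20e-08 = 1.034e-05 s
tau = 0.0103 ms
Cutoff frequency: fc = 1 / (2*pi*R*C).
fc = 1 / (2*pi*1.034e-05) = 15392.16 Hz

tau = 0.0103 ms, fc = 15392.16 Hz


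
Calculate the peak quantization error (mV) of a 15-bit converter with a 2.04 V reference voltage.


The maximum quantization error is +/- LSB/2.
LSB = Vref / 2^n = 2.04 / 32768 = 6.226e-05 V
Max error = LSB / 2 = 6.226e-05 / 2 = 3.113e-05 V
Max error = 0.0311 mV

0.0311 mV


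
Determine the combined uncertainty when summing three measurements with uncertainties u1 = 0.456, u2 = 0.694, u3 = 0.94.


For a sum of independent quantities, uc = sqrt(u1^2 + u2^2 + u3^2).
uc = sqrt(0.456^2 + 0.694^2 + 0.94^2)
uc = sqrt(0.207936 + 0.481636 + 0.8836)
uc = 1.2543

1.2543


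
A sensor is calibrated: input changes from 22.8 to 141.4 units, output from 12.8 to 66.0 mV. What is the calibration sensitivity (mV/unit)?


Sensitivity = (y2 - y1) / (x2 - x1).
S = (66.0 - 12.8) / (141.4 - 22.8)
S = 53.2 / 118.6
S = 0.4486 mV/unit

0.4486 mV/unit


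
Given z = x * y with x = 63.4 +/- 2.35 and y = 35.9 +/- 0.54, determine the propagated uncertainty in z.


For a product z = x*y, the relative uncertainty is:
uz/z = sqrt((ux/x)^2 + (uy/y)^2)
Relative uncertainties: ux/x = 2.35/63.4 = 0.037066
uy/y = 0.54/35.9 = 0.015042
z = 63.4 * 35.9 = 2276.1
uz = 2276.1 * sqrt(0.037066^2 + 0.015042^2) = 91.047

91.047


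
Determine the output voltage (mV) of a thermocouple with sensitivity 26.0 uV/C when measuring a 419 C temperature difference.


The thermocouple output V = sensitivity * dT.
V = 26.0 uV/C * 419 C
V = 10894.0 uV
V = 10.894 mV

10.894 mV


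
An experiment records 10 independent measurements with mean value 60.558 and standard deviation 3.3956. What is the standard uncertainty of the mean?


The standard uncertainty for Type A evaluation is u = s / sqrt(n).
u = 3.3956 / sqrt(10)
u = 3.3956 / 3.1623
u = 1.0738

1.0738


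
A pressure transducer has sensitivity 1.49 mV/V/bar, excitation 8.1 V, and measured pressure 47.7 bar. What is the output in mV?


Output = sensitivity * Vex * P.
Vout = 1.49 * 8.1 * 47.7
Vout = 12.069 * 47.7
Vout = 575.69 mV

575.69 mV


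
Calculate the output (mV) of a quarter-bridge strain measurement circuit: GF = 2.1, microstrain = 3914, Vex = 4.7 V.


Quarter bridge output: Vout = (GF * epsilon * Vex) / 4.
Vout = (2.1 * 3914e-6 * 4.7) / 4
Vout = 0.03863118 / 4 V
Vout = 0.0096578 V = 9.6578 mV

9.6578 mV


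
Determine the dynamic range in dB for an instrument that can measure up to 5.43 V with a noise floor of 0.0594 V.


Dynamic range = 20 * log10(Vmax / Vnoise).
DR = 20 * log10(5.43 / 0.0594)
DR = 20 * log10(91.41)
DR = 39.22 dB

39.22 dB


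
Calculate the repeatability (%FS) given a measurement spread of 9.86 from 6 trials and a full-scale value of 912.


Repeatability = (spread / full scale) * 100%.
R = (9.86 / 912) * 100
R = 1.081 %FS

1.081 %FS


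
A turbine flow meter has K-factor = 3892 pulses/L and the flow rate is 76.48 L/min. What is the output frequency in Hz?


Frequency = K * Q / 60 (converting L/min to L/s).
f = 3892 * 76.48 / 60
f = 297660.16 / 60
f = 4961.0 Hz

4961.0 Hz


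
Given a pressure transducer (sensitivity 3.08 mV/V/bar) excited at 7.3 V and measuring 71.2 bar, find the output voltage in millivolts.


Output = sensitivity * Vex * P.
Vout = 3.08 * 7.3 * 71.2
Vout = 22.484 * 71.2
Vout = 1600.86 mV

1600.86 mV


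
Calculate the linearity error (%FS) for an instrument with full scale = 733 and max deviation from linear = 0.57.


Linearity error = (max deviation / full scale) * 100%.
Linearity = (0.57 / 733) * 100
Linearity = 0.078 %FS

0.078 %FS


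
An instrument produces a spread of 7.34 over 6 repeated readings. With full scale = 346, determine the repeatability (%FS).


Repeatability = (spread / full scale) * 100%.
R = (7.34 / 346) * 100
R = 2.121 %FS

2.121 %FS


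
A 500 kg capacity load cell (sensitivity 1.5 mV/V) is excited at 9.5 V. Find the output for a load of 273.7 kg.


Vout = rated_output * Vex * (load / capacity).
Vout = 1.5 * 9.5 * (273.7 / 500)
Vout = 1.5 * 9.5 * 0.5474
Vout = 7.8 mV

7.8 mV


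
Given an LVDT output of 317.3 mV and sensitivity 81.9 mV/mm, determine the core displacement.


Displacement = Vout / sensitivity.
d = 317.3 / 81.9
d = 3.874 mm

3.874 mm


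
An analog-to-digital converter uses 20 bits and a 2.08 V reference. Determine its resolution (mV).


The resolution (LSB) of an ADC is Vref / 2^n.
LSB = 2.08 / 2^20
LSB = 2.08 / 1048576
LSB = 1.98e-06 V = 0.00198364 mV

0.00198364 mV


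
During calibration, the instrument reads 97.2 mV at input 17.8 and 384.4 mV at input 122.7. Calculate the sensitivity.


Sensitivity = (y2 - y1) / (x2 - x1).
S = (384.4 - 97.2) / (122.7 - 17.8)
S = 287.2 / 104.9
S = 2.7378 mV/unit

2.7378 mV/unit


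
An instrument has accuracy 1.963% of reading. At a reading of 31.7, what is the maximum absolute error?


Absolute error = (accuracy% / 100) * reading.
Error = (1.963 / 100) * 31.7
Error = 0.01963 * 31.7
Error = 0.6223

0.6223


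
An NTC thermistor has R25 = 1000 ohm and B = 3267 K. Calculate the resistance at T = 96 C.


NTC thermistor equation: Rt = R25 * exp(B * (1/T - 1/T25)).
T in Kelvin: 369.15 K, T25 = 298.15 K
1/T - 1/T25 = 1/369.15 - 1/298.15 = -0.00064509
B * (1/T - 1/T25) = 3267 * -0.00064509 = -2.1075
Rt = 1000 * exp(-2.1075) = 121.5 ohm

121.5 ohm


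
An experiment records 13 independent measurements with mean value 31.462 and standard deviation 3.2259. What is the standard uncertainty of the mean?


The standard uncertainty for Type A evaluation is u = s / sqrt(n).
u = 3.2259 / sqrt(13)
u = 3.2259 / 3.6056
u = 0.8947

0.8947


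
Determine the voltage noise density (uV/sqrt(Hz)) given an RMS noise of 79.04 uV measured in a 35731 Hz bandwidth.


Noise spectral density = Vrms / sqrt(BW).
NSD = 79.04 / sqrt(35731)
NSD = 79.04 / 189.0265
NSD = 0.4181 uV/sqrt(Hz)

0.4181 uV/sqrt(Hz)


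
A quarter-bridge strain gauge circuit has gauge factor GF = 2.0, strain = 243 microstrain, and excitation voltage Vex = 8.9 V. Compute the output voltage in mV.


Quarter bridge output: Vout = (GF * epsilon * Vex) / 4.
Vout = (2.0 * 243e-6 * 8.9) / 4
Vout = 0.0043254 / 4 V
Vout = 0.00108135 V = 1.0814 mV

1.0814 mV


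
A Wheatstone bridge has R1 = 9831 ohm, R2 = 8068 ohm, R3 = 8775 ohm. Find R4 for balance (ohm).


At balance: R1*R4 = R2*R3, so R4 = R2*R3/R1.
R4 = 8068 * 8775 / 9831
R4 = 70796700 / 9831
R4 = 7201.37 ohm

7201.37 ohm


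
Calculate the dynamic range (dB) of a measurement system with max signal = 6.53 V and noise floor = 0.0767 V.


Dynamic range = 20 * log10(Vmax / Vnoise).
DR = 20 * log10(6.53 / 0.0767)
DR = 20 * log10(85.14)
DR = 38.6 dB

38.6 dB


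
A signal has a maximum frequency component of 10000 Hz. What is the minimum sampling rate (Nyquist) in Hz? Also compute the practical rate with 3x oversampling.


By Nyquist theorem, fs_min = 2 * fmax.
fs_min = 2 * 10000 = 20000 Hz
Practical rate = 3 * fs_min = 3 * 20000 = 60000 Hz

fs_min = 20000 Hz, fs_practical = 60000 Hz


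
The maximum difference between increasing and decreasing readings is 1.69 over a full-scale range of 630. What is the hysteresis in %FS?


Hysteresis = (max difference / full scale) * 100%.
H = (1.69 / 630) * 100
H = 0.268 %FS

0.268 %FS


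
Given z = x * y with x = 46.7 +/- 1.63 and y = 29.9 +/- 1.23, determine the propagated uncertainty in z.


For a product z = x*y, the relative uncertainty is:
uz/z = sqrt((ux/x)^2 + (uy/y)^2)
Relative uncertainties: ux/x = 1.63/46.7 = 0.034904
uy/y = 1.23/29.9 = 0.041137
z = 46.7 * 29.9 = 1396.3
uz = 1396.3 * sqrt(0.034904^2 + 0.041137^2) = 75.331

75.331


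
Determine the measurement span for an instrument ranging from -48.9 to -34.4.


Span = upper range - lower range.
Span = -34.4 - (-48.9)
Span = 14.5

14.5


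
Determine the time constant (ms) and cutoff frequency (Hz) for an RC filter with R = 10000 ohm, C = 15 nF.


Time constant: tau = R * C.
tau = 10000 * 1.50e-08 = 0.00015 s
tau = 0.15 ms
Cutoff frequency: fc = 1 / (2*pi*R*C).
fc = 1 / (2*pi*0.00015) = 1061.03 Hz

tau = 0.15 ms, fc = 1061.03 Hz


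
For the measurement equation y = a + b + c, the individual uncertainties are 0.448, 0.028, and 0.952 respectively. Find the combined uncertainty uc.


For a sum of independent quantities, uc = sqrt(u1^2 + u2^2 + u3^2).
uc = sqrt(0.448^2 + 0.028^2 + 0.952^2)
uc = sqrt(0.200704 + 0.000784 + 0.906304)
uc = 1.0525

1.0525


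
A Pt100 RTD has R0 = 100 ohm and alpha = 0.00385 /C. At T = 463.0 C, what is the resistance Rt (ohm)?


The RTD equation: Rt = R0 * (1 + alpha * T).
Rt = 100 * (1 + 0.00385 * 463.0)
Rt = 100 * (1 + 1.78255)
Rt = 100 * 2.78255
Rt = 278.255 ohm

278.255 ohm


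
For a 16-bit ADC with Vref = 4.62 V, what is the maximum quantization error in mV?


The maximum quantization error is +/- LSB/2.
LSB = Vref / 2^n = 4.62 / 65536 = 7.05e-05 V
Max error = LSB / 2 = 7.05e-05 / 2 = 3.525e-05 V
Max error = 0.0352 mV

0.0352 mV


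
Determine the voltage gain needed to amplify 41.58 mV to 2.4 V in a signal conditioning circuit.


Gain = Vout / Vin (converting to same units).
G = 2.4 V / 41.58 mV
G = 2400.0 mV / 41.58 mV
G = 57.72

57.72


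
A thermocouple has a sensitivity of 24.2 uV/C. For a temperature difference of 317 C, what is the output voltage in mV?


The thermocouple output V = sensitivity * dT.
V = 24.2 uV/C * 317 C
V = 7671.4 uV
V = 7.671 mV

7.671 mV


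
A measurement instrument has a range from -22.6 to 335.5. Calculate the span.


Span = upper range - lower range.
Span = 335.5 - (-22.6)
Span = 358.1

358.1


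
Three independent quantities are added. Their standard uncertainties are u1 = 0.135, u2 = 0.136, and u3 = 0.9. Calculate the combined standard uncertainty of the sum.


For a sum of independent quantities, uc = sqrt(u1^2 + u2^2 + u3^2).
uc = sqrt(0.135^2 + 0.136^2 + 0.9^2)
uc = sqrt(0.018225 + 0.018496 + 0.81)
uc = 0.9202

0.9202


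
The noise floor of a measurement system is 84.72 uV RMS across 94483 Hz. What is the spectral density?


Noise spectral density = Vrms / sqrt(BW).
NSD = 84.72 / sqrt(94483)
NSD = 84.72 / 307.3809
NSD = 0.2756 uV/sqrt(Hz)

0.2756 uV/sqrt(Hz)


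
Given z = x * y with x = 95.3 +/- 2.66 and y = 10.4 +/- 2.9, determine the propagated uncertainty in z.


For a product z = x*y, the relative uncertainty is:
uz/z = sqrt((ux/x)^2 + (uy/y)^2)
Relative uncertainties: ux/x = 2.66/95.3 = 0.027912
uy/y = 2.9/10.4 = 0.278846
z = 95.3 * 10.4 = 991.1
uz = 991.1 * sqrt(0.027912^2 + 0.278846^2) = 277.751

277.751


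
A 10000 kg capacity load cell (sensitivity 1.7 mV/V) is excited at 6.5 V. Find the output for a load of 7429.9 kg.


Vout = rated_output * Vex * (load / capacity).
Vout = 1.7 * 6.5 * (7429.9 / 10000)
Vout = 1.7 * 6.5 * 0.74299
Vout = 8.21 mV

8.21 mV


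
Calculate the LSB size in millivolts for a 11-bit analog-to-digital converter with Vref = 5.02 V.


The resolution (LSB) of an ADC is Vref / 2^n.
LSB = 5.02 / 2^11
LSB = 5.02 / 2048
LSB = 0.00245117 V = 2.45117188 mV

2.45117188 mV


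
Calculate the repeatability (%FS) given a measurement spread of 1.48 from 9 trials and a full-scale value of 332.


Repeatability = (spread / full scale) * 100%.
R = (1.48 / 332) * 100
R = 0.446 %FS

0.446 %FS


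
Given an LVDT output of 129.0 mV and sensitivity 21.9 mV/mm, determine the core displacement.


Displacement = Vout / sensitivity.
d = 129.0 / 21.9
d = 5.89 mm

5.89 mm


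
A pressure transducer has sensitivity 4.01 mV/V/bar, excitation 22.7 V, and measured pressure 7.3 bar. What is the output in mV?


Output = sensitivity * Vex * P.
Vout = 4.01 * 22.7 * 7.3
Vout = 91.027 * 7.3
Vout = 664.5 mV

664.5 mV


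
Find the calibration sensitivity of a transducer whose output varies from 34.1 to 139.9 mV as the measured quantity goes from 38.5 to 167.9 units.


Sensitivity = (y2 - y1) / (x2 - x1).
S = (139.9 - 34.1) / (167.9 - 38.5)
S = 105.8 / 129.4
S = 0.8176 mV/unit

0.8176 mV/unit


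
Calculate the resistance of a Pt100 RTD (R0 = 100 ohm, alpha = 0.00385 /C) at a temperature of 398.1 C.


The RTD equation: Rt = R0 * (1 + alpha * T).
Rt = 100 * (1 + 0.00385 * 398.1)
Rt = 100 * (1 + 1.532685)
Rt = 100 * 2.532685
Rt = 253.268 ohm

253.268 ohm


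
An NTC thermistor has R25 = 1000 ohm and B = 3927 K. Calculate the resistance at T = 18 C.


NTC thermistor equation: Rt = R25 * exp(B * (1/T - 1/T25)).
T in Kelvin: 291.15 K, T25 = 298.15 K
1/T - 1/T25 = 1/291.15 - 1/298.15 = 8.064e-05
B * (1/T - 1/T25) = 3927 * 8.064e-05 = 0.3167
Rt = 1000 * exp(0.3167) = 1372.5 ohm

1372.5 ohm


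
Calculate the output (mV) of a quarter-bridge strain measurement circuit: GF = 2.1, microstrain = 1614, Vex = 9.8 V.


Quarter bridge output: Vout = (GF * epsilon * Vex) / 4.
Vout = (2.1 * 1614e-6 * 9.8) / 4
Vout = 0.03321612 / 4 V
Vout = 0.00830403 V = 8.304 mV

8.304 mV


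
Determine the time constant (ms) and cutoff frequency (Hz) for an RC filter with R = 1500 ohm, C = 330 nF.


Time constant: tau = R * C.
tau = 1500 * 3.30e-07 = 0.000495 s
tau = 0.495 ms
Cutoff frequency: fc = 1 / (2*pi*R*C).
fc = 1 / (2*pi*0.000495) = 321.53 Hz

tau = 0.495 ms, fc = 321.53 Hz


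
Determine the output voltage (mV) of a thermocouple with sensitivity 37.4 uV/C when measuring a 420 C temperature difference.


The thermocouple output V = sensitivity * dT.
V = 37.4 uV/C * 420 C
V = 15708.0 uV
V = 15.708 mV

15.708 mV


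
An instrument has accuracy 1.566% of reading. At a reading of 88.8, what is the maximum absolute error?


Absolute error = (accuracy% / 100) * reading.
Error = (1.566 / 100) * 88.8
Error = 0.01566 * 88.8
Error = 1.3906

1.3906


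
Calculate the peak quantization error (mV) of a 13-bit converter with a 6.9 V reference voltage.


The maximum quantization error is +/- LSB/2.
LSB = Vref / 2^n = 6.9 / 8192 = 0.00084229 V
Max error = LSB / 2 = 0.00084229 / 2 = 0.00042114 V
Max error = 0.4211 mV

0.4211 mV


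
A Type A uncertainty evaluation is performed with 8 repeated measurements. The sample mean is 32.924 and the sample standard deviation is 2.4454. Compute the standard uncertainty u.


The standard uncertainty for Type A evaluation is u = s / sqrt(n).
u = 2.4454 / sqrt(8)
u = 2.4454 / 2.8284
u = 0.8646

0.8646


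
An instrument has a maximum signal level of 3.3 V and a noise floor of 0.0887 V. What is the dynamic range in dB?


Dynamic range = 20 * log10(Vmax / Vnoise).
DR = 20 * log10(3.3 / 0.0887)
DR = 20 * log10(37.2)
DR = 31.41 dB

31.41 dB


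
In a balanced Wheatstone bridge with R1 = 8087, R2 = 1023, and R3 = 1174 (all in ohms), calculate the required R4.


At balance: R1*R4 = R2*R3, so R4 = R2*R3/R1.
R4 = 1023 * 1174 / 8087
R4 = 1201002 / 8087
R4 = 148.51 ohm

148.51 ohm


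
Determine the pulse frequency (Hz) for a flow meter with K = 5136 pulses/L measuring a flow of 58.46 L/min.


Frequency = K * Q / 60 (converting L/min to L/s).
f = 5136 * 58.46 / 60
f = 300250.56 / 60
f = 5004.18 Hz

5004.18 Hz


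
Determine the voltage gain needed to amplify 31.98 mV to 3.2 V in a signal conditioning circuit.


Gain = Vout / Vin (converting to same units).
G = 3.2 V / 31.98 mV
G = 3200.0 mV / 31.98 mV
G = 100.06

100.06


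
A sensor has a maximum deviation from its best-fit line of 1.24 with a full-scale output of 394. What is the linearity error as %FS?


Linearity error = (max deviation / full scale) * 100%.
Linearity = (1.24 / 394) * 100
Linearity = 0.315 %FS

0.315 %FS


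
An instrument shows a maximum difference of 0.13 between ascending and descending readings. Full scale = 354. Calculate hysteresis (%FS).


Hysteresis = (max difference / full scale) * 100%.
H = (0.13 / 354) * 100
H = 0.037 %FS

0.037 %FS


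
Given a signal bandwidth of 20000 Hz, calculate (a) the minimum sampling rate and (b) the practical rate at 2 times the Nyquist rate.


By Nyquist theorem, fs_min = 2 * fmax.
fs_min = 2 * 20000 = 40000 Hz
Practical rate = 2 * fs_min = 2 * 40000 = 80000 Hz

fs_min = 40000 Hz, fs_practical = 80000 Hz


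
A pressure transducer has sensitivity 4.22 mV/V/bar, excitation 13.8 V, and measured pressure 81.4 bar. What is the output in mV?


Output = sensitivity * Vex * P.
Vout = 4.22 * 13.8 * 81.4
Vout = 58.236 * 81.4
Vout = 4740.41 mV

4740.41 mV


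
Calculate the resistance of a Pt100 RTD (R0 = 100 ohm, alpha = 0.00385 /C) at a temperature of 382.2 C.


The RTD equation: Rt = R0 * (1 + alpha * T).
Rt = 100 * (1 + 0.00385 * 382.2)
Rt = 100 * (1 + 1.47147)
Rt = 100 * 2.47147
Rt = 247.147 ohm

247.147 ohm


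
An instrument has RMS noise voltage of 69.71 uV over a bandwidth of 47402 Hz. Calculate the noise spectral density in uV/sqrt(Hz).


Noise spectral density = Vrms / sqrt(BW).
NSD = 69.71 / sqrt(47402)
NSD = 69.71 / 217.72
NSD = 0.3202 uV/sqrt(Hz)

0.3202 uV/sqrt(Hz)


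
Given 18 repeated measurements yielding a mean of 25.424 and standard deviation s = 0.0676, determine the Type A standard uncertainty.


The standard uncertainty for Type A evaluation is u = s / sqrt(n).
u = 0.0676 / sqrt(18)
u = 0.0676 / 4.2426
u = 0.0159

0.0159


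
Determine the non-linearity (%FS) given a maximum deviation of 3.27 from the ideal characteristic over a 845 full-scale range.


Linearity error = (max deviation / full scale) * 100%.
Linearity = (3.27 / 845) * 100
Linearity = 0.387 %FS

0.387 %FS


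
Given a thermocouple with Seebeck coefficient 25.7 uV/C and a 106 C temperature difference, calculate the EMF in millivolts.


The thermocouple output V = sensitivity * dT.
V = 25.7 uV/C * 106 C
V = 2724.2 uV
V = 2.724 mV

2.724 mV


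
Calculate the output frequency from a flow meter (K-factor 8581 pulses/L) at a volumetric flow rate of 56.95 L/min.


Frequency = K * Q / 60 (converting L/min to L/s).
f = 8581 * 56.95 / 60
f = 488687.95 / 60
f = 8144.8 Hz

8144.8 Hz


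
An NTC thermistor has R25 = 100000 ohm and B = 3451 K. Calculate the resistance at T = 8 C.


NTC thermistor equation: Rt = R25 * exp(B * (1/T - 1/T25)).
T in Kelvin: 281.15 K, T25 = 298.15 K
1/T - 1/T25 = 1/281.15 - 1/298.15 = 0.0002028
B * (1/T - 1/T25) = 3451 * 0.0002028 = 0.6999
Rt = 100000 * exp(0.6999) = 201350.3 ohm

201350.3 ohm


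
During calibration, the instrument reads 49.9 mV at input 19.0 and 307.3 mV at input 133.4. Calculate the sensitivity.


Sensitivity = (y2 - y1) / (x2 - x1).
S = (307.3 - 49.9) / (133.4 - 19.0)
S = 257.4 / 114.4
S = 2.25 mV/unit

2.25 mV/unit


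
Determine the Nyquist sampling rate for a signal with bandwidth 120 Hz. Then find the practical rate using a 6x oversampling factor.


By Nyquist theorem, fs_min = 2 * fmax.
fs_min = 2 * 120 = 240 Hz
Practical rate = 6 * fs_min = 6 * 240 = 1440 Hz

fs_min = 240 Hz, fs_practical = 1440 Hz


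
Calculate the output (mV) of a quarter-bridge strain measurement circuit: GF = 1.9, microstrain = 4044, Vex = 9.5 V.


Quarter bridge output: Vout = (GF * epsilon * Vex) / 4.
Vout = (1.9 * 4044e-6 * 9.5) / 4
Vout = 0.0729942 / 4 V
Vout = 0.01824855 V = 18.2485 mV

18.2485 mV


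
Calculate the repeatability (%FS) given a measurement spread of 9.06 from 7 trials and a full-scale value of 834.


Repeatability = (spread / full scale) * 100%.
R = (9.06 / 834) * 100
R = 1.086 %FS

1.086 %FS


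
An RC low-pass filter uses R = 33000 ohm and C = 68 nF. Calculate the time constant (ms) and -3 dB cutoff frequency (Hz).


Time constant: tau = R * C.
tau = 33000 * 6.80e-08 = 0.002244 s
tau = 2.244 ms
Cutoff frequency: fc = 1 / (2*pi*R*C).
fc = 1 / (2*pi*0.002244) = 70.92 Hz

tau = 2.244 ms, fc = 70.92 Hz


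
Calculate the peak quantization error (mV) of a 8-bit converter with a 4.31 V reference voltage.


The maximum quantization error is +/- LSB/2.
LSB = Vref / 2^n = 4.31 / 256 = 0.01683594 V
Max error = LSB / 2 = 0.01683594 / 2 = 0.00841797 V
Max error = 8.418 mV

8.418 mV


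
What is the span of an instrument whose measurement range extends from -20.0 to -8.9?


Span = upper range - lower range.
Span = -8.9 - (-20.0)
Span = 11.1

11.1


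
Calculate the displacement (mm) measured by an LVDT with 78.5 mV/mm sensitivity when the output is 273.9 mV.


Displacement = Vout / sensitivity.
d = 273.9 / 78.5
d = 3.489 mm

3.489 mm


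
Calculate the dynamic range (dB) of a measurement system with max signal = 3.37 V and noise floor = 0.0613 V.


Dynamic range = 20 * log10(Vmax / Vnoise).
DR = 20 * log10(3.37 / 0.0613)
DR = 20 * log10(54.98)
DR = 34.8 dB

34.8 dB


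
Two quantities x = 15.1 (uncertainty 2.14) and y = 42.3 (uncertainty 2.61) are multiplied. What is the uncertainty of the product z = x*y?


For a product z = x*y, the relative uncertainty is:
uz/z = sqrt((ux/x)^2 + (uy/y)^2)
Relative uncertainties: ux/x = 2.14/15.1 = 0.141722
uy/y = 2.61/42.3 = 0.061702
z = 15.1 * 42.3 = 638.7
uz = 638.7 * sqrt(0.141722^2 + 0.061702^2) = 98.729

98.729


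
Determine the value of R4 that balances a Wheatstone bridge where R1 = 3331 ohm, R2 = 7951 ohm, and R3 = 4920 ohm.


At balance: R1*R4 = R2*R3, so R4 = R2*R3/R1.
R4 = 7951 * 4920 / 3331
R4 = 39118920 / 3331
R4 = 11743.9 ohm

11743.9 ohm


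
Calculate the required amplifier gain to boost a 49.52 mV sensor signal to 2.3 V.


Gain = Vout / Vin (converting to same units).
G = 2.3 V / 49.52 mV
G = 2300.0 mV / 49.52 mV
G = 46.45

46.45


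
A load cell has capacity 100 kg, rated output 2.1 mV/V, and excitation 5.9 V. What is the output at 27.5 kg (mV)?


Vout = rated_output * Vex * (load / capacity).
Vout = 2.1 * 5.9 * (27.5 / 100)
Vout = 2.1 * 5.9 * 0.275
Vout = 3.407 mV

3.407 mV


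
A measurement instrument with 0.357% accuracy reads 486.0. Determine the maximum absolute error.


Absolute error = (accuracy% / 100) * reading.
Error = (0.357 / 100) * 486.0
Error = 0.00357 * 486.0
Error = 1.735

1.735


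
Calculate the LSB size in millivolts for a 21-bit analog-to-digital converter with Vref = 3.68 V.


The resolution (LSB) of an ADC is Vref / 2^n.
LSB = 3.68 / 2^21
LSB = 3.68 / 2097152
LSB = 1.75e-06 V = 0.00175476 mV

0.00175476 mV


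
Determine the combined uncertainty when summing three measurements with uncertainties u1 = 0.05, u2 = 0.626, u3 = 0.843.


For a sum of independent quantities, uc = sqrt(u1^2 + u2^2 + u3^2).
uc = sqrt(0.05^2 + 0.626^2 + 0.843^2)
uc = sqrt(0.0025 + 0.391876 + 0.710649)
uc = 1.0512

1.0512


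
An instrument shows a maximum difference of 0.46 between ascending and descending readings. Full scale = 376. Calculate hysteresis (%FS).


Hysteresis = (max difference / full scale) * 100%.
H = (0.46 / 376) * 100
H = 0.122 %FS

0.122 %FS


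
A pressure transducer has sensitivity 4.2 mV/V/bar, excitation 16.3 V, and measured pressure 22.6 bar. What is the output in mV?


Output = sensitivity * Vex * P.
Vout = 4.2 * 16.3 * 22.6
Vout = 68.46 * 22.6
Vout = 1547.2 mV

1547.2 mV


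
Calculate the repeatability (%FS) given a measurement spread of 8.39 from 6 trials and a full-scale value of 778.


Repeatability = (spread / full scale) * 100%.
R = (8.39 / 778) * 100
R = 1.078 %FS

1.078 %FS


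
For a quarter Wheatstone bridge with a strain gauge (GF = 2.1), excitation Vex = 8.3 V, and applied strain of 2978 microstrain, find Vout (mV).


Quarter bridge output: Vout = (GF * epsilon * Vex) / 4.
Vout = (2.1 * 2978e-6 * 8.3) / 4
Vout = 0.05190654 / 4 V
Vout = 0.01297664 V = 12.9766 mV

12.9766 mV


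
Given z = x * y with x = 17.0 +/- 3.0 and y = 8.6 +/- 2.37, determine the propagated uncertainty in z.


For a product z = x*y, the relative uncertainty is:
uz/z = sqrt((ux/x)^2 + (uy/y)^2)
Relative uncertainties: ux/x = 3.0/17.0 = 0.176471
uy/y = 2.37/8.6 = 0.275581
z = 17.0 * 8.6 = 146.2
uz = 146.2 * sqrt(0.176471^2 + 0.275581^2) = 47.843

47.843


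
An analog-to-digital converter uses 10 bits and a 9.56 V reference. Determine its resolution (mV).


The resolution (LSB) of an ADC is Vref / 2^n.
LSB = 9.56 / 2^10
LSB = 9.56 / 1024
LSB = 0.00933594 V = 9.3359375 mV

9.3359375 mV


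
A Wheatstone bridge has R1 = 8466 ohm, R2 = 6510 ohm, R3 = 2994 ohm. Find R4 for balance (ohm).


At balance: R1*R4 = R2*R3, so R4 = R2*R3/R1.
R4 = 6510 * 2994 / 8466
R4 = 19490940 / 8466
R4 = 2302.26 ohm

2302.26 ohm


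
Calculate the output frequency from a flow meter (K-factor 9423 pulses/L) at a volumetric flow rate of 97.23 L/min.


Frequency = K * Q / 60 (converting L/min to L/s).
f = 9423 * 97.23 / 60
f = 916198.29 / 60
f = 15269.97 Hz

15269.97 Hz


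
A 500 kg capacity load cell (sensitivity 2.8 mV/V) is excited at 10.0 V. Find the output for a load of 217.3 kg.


Vout = rated_output * Vex * (load / capacity).
Vout = 2.8 * 10.0 * (217.3 / 500)
Vout = 2.8 * 10.0 * 0.4346
Vout = 12.169 mV

12.169 mV


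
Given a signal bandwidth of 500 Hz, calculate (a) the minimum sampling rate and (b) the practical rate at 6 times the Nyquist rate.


By Nyquist theorem, fs_min = 2 * fmax.
fs_min = 2 * 500 = 1000 Hz
Practical rate = 6 * fs_min = 6 * 1000 = 6000 Hz

fs_min = 1000 Hz, fs_practical = 6000 Hz


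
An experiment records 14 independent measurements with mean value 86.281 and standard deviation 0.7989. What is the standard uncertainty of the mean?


The standard uncertainty for Type A evaluation is u = s / sqrt(n).
u = 0.7989 / sqrt(14)
u = 0.7989 / 3.7417
u = 0.2135

0.2135


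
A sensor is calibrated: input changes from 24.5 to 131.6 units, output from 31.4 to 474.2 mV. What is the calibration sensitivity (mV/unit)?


Sensitivity = (y2 - y1) / (x2 - x1).
S = (474.2 - 31.4) / (131.6 - 24.5)
S = 442.8 / 107.1
S = 4.1345 mV/unit

4.1345 mV/unit
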